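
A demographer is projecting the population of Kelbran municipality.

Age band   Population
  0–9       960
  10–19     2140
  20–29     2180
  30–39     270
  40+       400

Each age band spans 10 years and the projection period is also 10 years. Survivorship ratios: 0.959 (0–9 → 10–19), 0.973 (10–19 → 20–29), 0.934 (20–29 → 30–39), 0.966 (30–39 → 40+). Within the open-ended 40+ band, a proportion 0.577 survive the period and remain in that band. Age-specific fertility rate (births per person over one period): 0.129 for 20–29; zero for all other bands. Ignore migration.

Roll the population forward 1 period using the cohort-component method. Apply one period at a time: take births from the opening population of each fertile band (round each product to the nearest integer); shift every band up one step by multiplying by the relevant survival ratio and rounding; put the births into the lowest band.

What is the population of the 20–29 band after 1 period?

Period 1.
Births: 2180 × 0.129 = 281
10–19: 960 × 0.959 = 921
20–29: 2140 × 0.973 = 2082
30–39: 2180 × 0.934 = 2036
40+: 270 × 0.966 + 400 × 0.577 = 261 + 231 = 492
→ [281, 921, 2082, 2036, 492]

2082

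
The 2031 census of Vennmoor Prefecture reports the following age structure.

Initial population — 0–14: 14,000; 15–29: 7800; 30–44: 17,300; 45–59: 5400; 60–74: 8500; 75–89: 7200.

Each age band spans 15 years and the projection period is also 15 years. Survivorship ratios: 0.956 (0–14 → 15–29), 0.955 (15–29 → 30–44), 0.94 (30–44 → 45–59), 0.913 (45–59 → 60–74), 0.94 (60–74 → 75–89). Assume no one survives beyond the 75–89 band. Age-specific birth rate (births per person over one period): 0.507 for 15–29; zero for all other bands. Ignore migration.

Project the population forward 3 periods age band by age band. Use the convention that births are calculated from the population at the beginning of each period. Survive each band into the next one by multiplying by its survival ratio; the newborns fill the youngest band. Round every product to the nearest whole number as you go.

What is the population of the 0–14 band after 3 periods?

Let band 1 be 0–14 through band 6 = 75–89.
— Period 1 —
Births: 7800 × 0.507 = 3955
Band 2: 14000 × 0.956 = 13384
Band 3: 7800 × 0.955 = 7449
Band 4: 17300 × 0.94 = 16262
Band 5: 5400 × 0.913 = 4930
Band 6: 8500 × 0.94 = 7990
→ [3955, 13384, 7449, 16262, 4930, 7990]
— Period 2 —
Births: 13384 × 0.507 = 6786
Band 2: 3955 × 0.956 = 3781
Band 3: 13384 × 0.955 = 12782
Band 4: 7449 × 0.94 = 7002
Band 5: 16262 × 0.913 = 14847
Band 6: 4930 × 0.94 = 4634
→ [6786, 3781, 12782, 7002, 14847, 4634]
— Period 3 —
Births: 3781 × 0.507 = 1917
Band 2: 6786 × 0.956 = 6487
Band 3: 3781 × 0.955 = 3611
Band 4: 12782 × 0.94 = 12015
Band 5: 7002 × 0.913 = 6393
Band 6: 14847 × 0.94 = 13956
→ [1917, 6487, 3611, 12015, 6393, 13956]

1917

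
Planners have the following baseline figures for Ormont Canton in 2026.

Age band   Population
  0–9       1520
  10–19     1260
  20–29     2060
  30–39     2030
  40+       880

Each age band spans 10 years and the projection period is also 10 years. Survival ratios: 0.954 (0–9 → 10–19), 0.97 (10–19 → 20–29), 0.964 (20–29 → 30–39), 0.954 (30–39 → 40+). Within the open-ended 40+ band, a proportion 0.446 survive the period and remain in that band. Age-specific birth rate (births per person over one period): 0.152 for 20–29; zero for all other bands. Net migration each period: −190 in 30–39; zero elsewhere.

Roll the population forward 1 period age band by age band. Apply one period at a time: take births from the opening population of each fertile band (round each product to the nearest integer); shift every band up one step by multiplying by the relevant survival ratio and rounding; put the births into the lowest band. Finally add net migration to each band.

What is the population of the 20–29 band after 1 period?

Numbering the bands 1..5 from youngest to oldest:
— Period 1 —
Births: 2060 × 0.152 = 313
Band 2: 1520 × 0.954 = 1450
Band 3: 1260 × 0.97 = 1222
Band 4: 2060 × 0.964 = 1986
Band 5: 2030 × 0.954 + 880 × 0.446 = 1937 + 392 = 2329
Net migration: Band 4 − 190 → 1796
→ [313, 1450, 1222, 1796, 2329]

1222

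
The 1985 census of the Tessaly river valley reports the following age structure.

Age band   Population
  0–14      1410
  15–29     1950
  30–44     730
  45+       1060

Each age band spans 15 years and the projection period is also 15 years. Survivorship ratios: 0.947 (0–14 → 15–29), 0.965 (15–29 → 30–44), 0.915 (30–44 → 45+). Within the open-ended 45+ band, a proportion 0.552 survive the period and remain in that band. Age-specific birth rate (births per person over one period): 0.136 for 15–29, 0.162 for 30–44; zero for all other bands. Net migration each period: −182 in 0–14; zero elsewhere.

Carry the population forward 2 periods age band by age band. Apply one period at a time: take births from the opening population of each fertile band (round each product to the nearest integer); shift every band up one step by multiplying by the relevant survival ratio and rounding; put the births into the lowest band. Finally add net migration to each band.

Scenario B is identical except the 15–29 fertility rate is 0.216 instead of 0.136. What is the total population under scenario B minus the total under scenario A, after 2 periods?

254

Call the bands 1 to 4, youngest first.
Period 1.
Births: 1950 × 0.136 = 265 ; 730 × 0.162 = 118 → 383
Band 2: 1410 × 0.947 = 1335
Band 3: 1950 × 0.965 = 1882
Band 4: 730 × 0.915 + 1060 × 0.552 = 668 + 585 = 1253
Net migration: Band 1 − 182 → 201
End of period: [201, 1335, 1882, 1253]
Period 2.
Births: 1335 × 0.136 = 182 ; 1882 × 0.162 = 305 → 487
Band 2: 201 × 0.947 = 190
Band 3: 1335 × 0.965 = 1288
Band 4: 1882 × 0.915 + 1253 × 0.552 = 1722 + 692 = 2414
Net migration: Band 1 − 182 → 305
End of period: [305, 190, 1288, 2414]
Scenario A total after 2 periods: 4197
Scenario B projection —
Period 1.
Births: 1950 × 0.216 = 421 ; 730 × 0.162 = 118 → 539
Band 2: 1410 × 0.947 = 1335
Band 3: 1950 × 0.965 = 1882
Band 4: 730 × 0.915 + 1060 × 0.552 = 668 + 585 = 1253
Net migration: Band 1 − 182 → 357
End of period: [357, 1335, 1882, 1253]
Period 2.
Births: 1335 × 0.216 = 288 ; 1882 × 0.162 = 305 → 593
Band 2: 357 × 0.947 = 338
Band 3: 1335 × 0.965 = 1288
Band 4: 1882 × 0.915 + 1253 × 0.552 = 1722 + 692 = 2414
Net migration: Band 1 − 182 → 411
End of period: [411, 338, 1288, 2414]
Scenario B total after 2 periods: 4451
Difference B − A = 4451 − 4197 = 254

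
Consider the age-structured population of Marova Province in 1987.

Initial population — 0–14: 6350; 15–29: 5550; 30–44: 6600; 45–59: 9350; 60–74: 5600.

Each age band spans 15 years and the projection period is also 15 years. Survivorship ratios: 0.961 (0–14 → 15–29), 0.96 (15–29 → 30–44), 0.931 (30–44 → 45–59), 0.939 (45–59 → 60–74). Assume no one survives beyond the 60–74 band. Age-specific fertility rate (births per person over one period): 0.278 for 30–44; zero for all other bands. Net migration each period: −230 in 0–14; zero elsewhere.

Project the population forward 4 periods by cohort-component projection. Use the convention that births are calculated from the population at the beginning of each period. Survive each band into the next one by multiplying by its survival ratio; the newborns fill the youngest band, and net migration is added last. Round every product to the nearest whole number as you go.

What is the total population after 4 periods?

Numbering the bands 1..5 from youngest to oldest:
[period 1]
Births: 6600 × 0.278 = 1835
Band 2: 6350 × 0.961 = 6102
Band 3: 5550 × 0.96 = 5328
Band 4: 6600 × 0.931 = 6145
Band 5: 9350 × 0.939 = 8780
Net migration: Band 1 − 230 → 1605
→ [1605, 6102, 5328, 6145, 8780]
[period 2]
Births: 5328 × 0.278 = 1481
Band 2: 1605 × 0.961 = 1542
Band 3: 6102 × 0.96 = 5858
Band 4: 5328 × 0.931 = 4960
Band 5: 6145 × 0.939 = 5770
Net migration: Band 1 − 230 → 1251
→ [1251, 1542, 5858, 4960, 5770]
[period 3]
Births: 5858 × 0.278 = 1629
Band 2: 1251 × 0.961 = 1202
Band 3: 1542 × 0.96 = 1480
Band 4: 5858 × 0.931 = 5454
Band 5: 4960 × 0.939 = 4657
Net migration: Band 1 − 230 → 1399
→ [1399, 1202, 1480, 5454, 4657]
[period 4]
Births: 1480 × 0.278 = 411
Band 2: 1399 × 0.961 = 1344
Band 3: 1202 × 0.96 = 1154
Band 4: 1480 × 0.931 = 1378
Band 5: 5454 × 0.939 = 5121
Net migration: Band 1 − 230 → 181
→ [181, 1344, 1154, 1378, 5121]
Total after period 4: 181 + 1344 + 1154 + 1378 + 5121 = 9178

9178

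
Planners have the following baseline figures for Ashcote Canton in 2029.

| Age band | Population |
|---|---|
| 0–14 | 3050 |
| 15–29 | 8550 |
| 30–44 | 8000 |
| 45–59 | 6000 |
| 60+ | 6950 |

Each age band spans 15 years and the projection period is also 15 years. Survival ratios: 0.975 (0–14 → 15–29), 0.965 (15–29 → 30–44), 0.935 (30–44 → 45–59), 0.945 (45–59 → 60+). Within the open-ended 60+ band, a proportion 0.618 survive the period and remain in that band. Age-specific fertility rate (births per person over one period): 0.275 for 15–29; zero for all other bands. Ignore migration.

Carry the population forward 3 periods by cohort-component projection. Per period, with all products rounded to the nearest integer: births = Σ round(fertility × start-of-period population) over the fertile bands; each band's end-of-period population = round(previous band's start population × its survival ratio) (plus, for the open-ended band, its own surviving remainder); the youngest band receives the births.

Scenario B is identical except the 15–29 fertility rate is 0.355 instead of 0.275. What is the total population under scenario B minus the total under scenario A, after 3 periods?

Period 1:
Births: 8550 * 0.275 = 2351
15–29: 3050 * 0.975 = 2974
30–44: 8550 * 0.965 = 8251
45–59: 8000 * 0.935 = 7480
60+: 6000 * 0.945 + 6950 * 0.618 = 5670 + 4295 = 9965
Giving 2351 / 2974 / 8251 / 7480 / 9965.
Period 2:
Births: 2974 * 0.275 = 818
15–29: 2351 * 0.975 = 2292
30–44: 2974 * 0.965 = 2870
45–59: 8251 * 0.935 = 7715
60+: 7480 * 0.945 + 9965 * 0.618 = 7069 + 6158 = 13227
Giving 818 / 2292 / 2870 / 7715 / 13227.
Period 3:
Births: 2292 * 0.275 = 630
15–29: 818 * 0.975 = 798
30–44: 2292 * 0.965 = 2212
45–59: 2870 * 0.935 = 2683
60+: 7715 * 0.945 + 13227 * 0.618 = 7291 + 8174 = 15465
Giving 630 / 798 / 2212 / 2683 / 15465.
Scenario A total after 3 periods: 21788
Scenario B projection —
Period 1:
Births: 8550 * 0.355 = 3035
15–29: 3050 * 0.975 = 2974
30–44: 8550 * 0.965 = 8251
45–59: 8000 * 0.935 = 7480
60+: 6000 * 0.945 + 6950 * 0.618 = 5670 + 4295 = 9965
Giving 3035 / 2974 / 8251 / 7480 / 9965.
Period 2:
Births: 2974 * 0.355 = 1056
15–29: 3035 * 0.975 = 2959
30–44: 2974 * 0.965 = 2870
45–59: 8251 * 0.935 = 7715
60+: 7480 * 0.945 + 9965 * 0.618 = 7069 + 6158 = 13227
Giving 1056 / 2959 / 2870 / 7715 / 13227.
Period 3:
Births: 2959 * 0.355 = 1050
15–29: 1056 * 0.975 = 1030
30–44: 2959 * 0.965 = 2855
45–59: 2870 * 0.935 = 2683
60+: 7715 * 0.945 + 13227 * 0.618 = 7291 + 8174 = 15465
Giving 1050 / 1030 / 2855 / 2683 / 15465.
Scenario B total after 3 periods: 23083
Difference B − A = 23083 − 21788 = 1295

1295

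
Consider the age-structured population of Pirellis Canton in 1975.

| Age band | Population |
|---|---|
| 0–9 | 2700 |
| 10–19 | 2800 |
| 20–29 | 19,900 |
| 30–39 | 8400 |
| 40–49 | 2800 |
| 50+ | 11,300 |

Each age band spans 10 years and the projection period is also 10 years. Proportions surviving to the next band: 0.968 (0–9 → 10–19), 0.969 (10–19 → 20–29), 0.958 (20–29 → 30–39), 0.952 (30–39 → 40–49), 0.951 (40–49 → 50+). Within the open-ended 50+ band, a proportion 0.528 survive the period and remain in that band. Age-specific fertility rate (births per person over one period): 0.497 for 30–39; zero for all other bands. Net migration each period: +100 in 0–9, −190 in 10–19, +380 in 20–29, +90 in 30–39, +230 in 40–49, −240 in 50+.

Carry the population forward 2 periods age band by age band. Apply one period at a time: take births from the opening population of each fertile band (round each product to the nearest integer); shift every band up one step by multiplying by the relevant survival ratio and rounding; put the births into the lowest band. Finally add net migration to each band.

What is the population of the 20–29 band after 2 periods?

2729

Numbering the groups 1..6 from youngest to oldest:
— Period 1 —
Births: 8400 × 0.497 = 4175
Group 2: 2700 × 0.968 = 2614
Group 3: 2800 × 0.969 = 2713
Group 4: 19900 × 0.958 = 19064
Group 5: 8400 × 0.952 = 7997
Group 6: 2800 × 0.951 + 11300 × 0.528 = 2663 + 5966 = 8629
Net migration: Group 1 + 100 → 4275; Group 2 − 190 → 2424; Group 3 + 380 → 3093; Group 4 + 90 → 19154; Group 5 + 230 → 8227; Group 6 − 240 → 8389
End of period: [4275, 2424, 3093, 19154, 8227, 8389]
— Period 2 —
Births: 19154 × 0.497 = 9520
Group 2: 4275 × 0.968 = 4138
Group 3: 2424 × 0.969 = 2349
Group 4: 3093 × 0.958 = 2963
Group 5: 19154 × 0.952 = 18235
Group 6: 8227 × 0.951 + 8389 × 0.528 = 7824 + 4429 = 12253
Net migration: Group 1 + 100 → 9620; Group 2 − 190 → 3948; Group 3 + 380 → 2729; Group 4 + 90 → 3053; Group 5 + 230 → 18465; Group 6 − 240 → 12013
End of period: [9620, 3948, 2729, 3053, 18465, 12013]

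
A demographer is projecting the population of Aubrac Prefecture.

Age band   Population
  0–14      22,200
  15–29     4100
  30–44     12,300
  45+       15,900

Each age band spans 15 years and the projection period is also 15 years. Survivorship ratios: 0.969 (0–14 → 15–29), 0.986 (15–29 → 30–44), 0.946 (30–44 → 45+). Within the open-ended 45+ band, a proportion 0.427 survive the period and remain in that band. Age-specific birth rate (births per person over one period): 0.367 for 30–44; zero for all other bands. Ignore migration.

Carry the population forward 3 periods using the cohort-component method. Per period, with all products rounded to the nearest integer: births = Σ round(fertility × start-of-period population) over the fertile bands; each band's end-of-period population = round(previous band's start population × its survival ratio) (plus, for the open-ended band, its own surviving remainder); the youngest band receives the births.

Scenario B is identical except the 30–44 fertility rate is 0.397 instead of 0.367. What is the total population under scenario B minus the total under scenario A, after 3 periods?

1107

Call the groups 1 to 4, youngest first.
— Period 1 —
Births: 12300 * 0.367 = 4514
Group 2: 22200 * 0.969 = 21512
Group 3: 4100 * 0.986 = 4043
Group 4: 12300 * 0.946 + 15900 * 0.427 = 11636 + 6789 = 18425
Giving 4514 / 21512 / 4043 / 18425.
— Period 2 —
Births: 4043 * 0.367 = 1484
Group 2: 4514 * 0.969 = 4374
Group 3: 21512 * 0.986 = 21211
Group 4: 4043 * 0.946 + 18425 * 0.427 = 3825 + 7867 = 11692
Giving 1484 / 4374 / 21211 / 11692.
— Period 3 —
Births: 21211 * 0.367 = 7784
Group 2: 1484 * 0.969 = 1438
Group 3: 4374 * 0.986 = 4313
Group 4: 21211 * 0.946 + 11692 * 0.427 = 20066 + 4992 = 25058
Giving 7784 / 1438 / 4313 / 25058.
Scenario A total after 3 periods: 38593
Scenario B projection —
— Period 1 —
Births: 12300 * 0.397 = 4883
Group 2: 22200 * 0.969 = 21512
Group 3: 4100 * 0.986 = 4043
Group 4: 12300 * 0.946 + 15900 * 0.427 = 11636 + 6789 = 18425
Giving 4883 / 21512 / 4043 / 18425.
— Period 2 —
Births: 4043 * 0.397 = 1605
Group 2: 4883 * 0.969 = 4732
Group 3: 21512 * 0.986 = 21211
Group 4: 4043 * 0.946 + 18425 * 0.427 = 3825 + 7867 = 11692
Giving 1605 / 4732 / 21211 / 11692.
— Period 3 —
Births: 21211 * 0.397 = 8421
Group 2: 1605 * 0.969 = 1555
Group 3: 4732 * 0.986 = 4666
Group 4: 21211 * 0.946 + 11692 * 0.427 = 20066 + 4992 = 25058
Giving 8421 / 1555 / 4666 / 25058.
Scenario B total after 3 periods: 39700
Difference B − A = 39700 − 38593 = 1107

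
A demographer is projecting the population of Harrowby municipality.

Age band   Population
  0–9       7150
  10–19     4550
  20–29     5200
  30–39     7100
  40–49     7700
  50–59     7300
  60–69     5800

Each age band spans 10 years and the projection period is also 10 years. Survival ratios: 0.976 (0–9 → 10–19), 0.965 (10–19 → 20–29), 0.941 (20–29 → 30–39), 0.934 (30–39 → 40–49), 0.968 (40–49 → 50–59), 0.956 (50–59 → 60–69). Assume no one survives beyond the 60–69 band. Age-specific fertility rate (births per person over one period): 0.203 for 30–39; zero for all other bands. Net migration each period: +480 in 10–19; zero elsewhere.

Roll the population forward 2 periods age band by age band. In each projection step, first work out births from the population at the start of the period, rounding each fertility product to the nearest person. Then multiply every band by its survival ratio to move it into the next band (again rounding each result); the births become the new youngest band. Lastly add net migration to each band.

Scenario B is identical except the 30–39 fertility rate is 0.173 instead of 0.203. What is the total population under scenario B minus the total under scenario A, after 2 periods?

-354

Let band 1 be 0–9 through band 7 = 60–69.
Period 1.
Births: 7100 × 0.203 = 1441
Band 2: 7150 × 0.976 = 6978
Band 3: 4550 × 0.965 = 4391
Band 4: 5200 × 0.941 = 4893
Band 5: 7100 × 0.934 = 6631
Band 6: 7700 × 0.968 = 7454
Band 7: 7300 × 0.956 = 6979
Net migration: Band 2 + 480 → 7458
End of period: [1441, 7458, 4391, 4893, 6631, 7454, 6979]
Period 2.
Births: 4893 × 0.203 = 993
Band 2: 1441 × 0.976 = 1406
Band 3: 7458 × 0.965 = 7197
Band 4: 4391 × 0.941 = 4132
Band 5: 4893 × 0.934 = 4570
Band 6: 6631 × 0.968 = 6419
Band 7: 7454 × 0.956 = 7126
Net migration: Band 2 + 480 → 1886
End of period: [993, 1886, 7197, 4132, 4570, 6419, 7126]
Scenario A total after 2 periods: 32323
Scenario B projection —
Period 1.
Births: 7100 × 0.173 = 1228
Band 2: 7150 × 0.976 = 6978
Band 3: 4550 × 0.965 = 4391
Band 4: 5200 × 0.941 = 4893
Band 5: 7100 × 0.934 = 6631
Band 6: 7700 × 0.968 = 7454
Band 7: 7300 × 0.956 = 6979
Net migration: Band 2 + 480 → 7458
End of period: [1228, 7458, 4391, 4893, 6631, 7454, 6979]
Period 2.
Births: 4893 × 0.173 = 846
Band 2: 1228 × 0.976 = 1199
Band 3: 7458 × 0.965 = 7197
Band 4: 4391 × 0.941 = 4132
Band 5: 4893 × 0.934 = 4570
Band 6: 6631 × 0.968 = 6419
Band 7: 7454 × 0.956 = 7126
Net migration: Band 2 + 480 → 1679
End of period: [846, 1679, 7197, 4132, 4570, 6419, 7126]
Scenario B total after 2 periods: 31969
Difference B − A = 31969 − 32323 = -354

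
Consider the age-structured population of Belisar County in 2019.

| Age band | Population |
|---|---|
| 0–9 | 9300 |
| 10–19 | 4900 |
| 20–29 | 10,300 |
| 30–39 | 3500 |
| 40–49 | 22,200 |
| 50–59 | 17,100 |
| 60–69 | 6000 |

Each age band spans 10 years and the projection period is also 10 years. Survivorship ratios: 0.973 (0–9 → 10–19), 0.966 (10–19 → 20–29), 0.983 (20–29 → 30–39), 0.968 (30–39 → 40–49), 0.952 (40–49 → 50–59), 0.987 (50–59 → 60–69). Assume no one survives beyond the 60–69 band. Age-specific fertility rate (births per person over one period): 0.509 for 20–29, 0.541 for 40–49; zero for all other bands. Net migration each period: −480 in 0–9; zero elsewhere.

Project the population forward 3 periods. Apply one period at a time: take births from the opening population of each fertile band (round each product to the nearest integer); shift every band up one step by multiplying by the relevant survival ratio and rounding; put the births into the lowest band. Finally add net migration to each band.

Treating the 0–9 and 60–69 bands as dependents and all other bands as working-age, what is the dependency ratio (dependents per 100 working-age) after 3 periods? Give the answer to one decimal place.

Numbering the groups 1..7 from youngest to oldest:
After projecting period 1:
Births: 10300 × 0.509 = 5243  |  22200 × 0.541 = 12010 → total 17253
Group 2: 9300 × 0.973 = 9049
Group 3: 4900 × 0.966 = 4733
Group 4: 10300 × 0.983 = 10125
Group 5: 3500 × 0.968 = 3388
Group 6: 22200 × 0.952 = 21134
Group 7: 17100 × 0.987 = 16878
Net migration: Group 1 − 480 → 16773
End of period: [16773, 9049, 4733, 10125, 3388, 21134, 16878]
After projecting period 2:
Births: 4733 × 0.509 = 2409  |  3388 × 0.541 = 1833 → total 4242
Group 2: 16773 × 0.973 = 16320
Group 3: 9049 × 0.966 = 8741
Group 4: 4733 × 0.983 = 4653
Group 5: 10125 × 0.968 = 9801
Group 6: 3388 × 0.952 = 3225
Group 7: 21134 × 0.987 = 20859
Net migration: Group 1 − 480 → 3762
End of period: [3762, 16320, 8741, 4653, 9801, 3225, 20859]
After projecting period 3:
Births: 8741 × 0.509 = 4449  |  9801 × 0.541 = 5302 → total 9751
Group 2: 3762 × 0.973 = 3660
Group 3: 16320 × 0.966 = 15765
Group 4: 8741 × 0.983 = 8592
Group 5: 4653 × 0.968 = 4504
Group 6: 9801 × 0.952 = 9331
Group 7: 3225 × 0.987 = 3183
Net migration: Group 1 − 480 → 9271
End of period: [9271, 3660, 15765, 8592, 4504, 9331, 3183]
Dependents (band 0–9 + band 60–69) = 9271 + 3183 = 12454; working-age = 41852; ratio = 12454/41852 × 100 = 29.8

29.8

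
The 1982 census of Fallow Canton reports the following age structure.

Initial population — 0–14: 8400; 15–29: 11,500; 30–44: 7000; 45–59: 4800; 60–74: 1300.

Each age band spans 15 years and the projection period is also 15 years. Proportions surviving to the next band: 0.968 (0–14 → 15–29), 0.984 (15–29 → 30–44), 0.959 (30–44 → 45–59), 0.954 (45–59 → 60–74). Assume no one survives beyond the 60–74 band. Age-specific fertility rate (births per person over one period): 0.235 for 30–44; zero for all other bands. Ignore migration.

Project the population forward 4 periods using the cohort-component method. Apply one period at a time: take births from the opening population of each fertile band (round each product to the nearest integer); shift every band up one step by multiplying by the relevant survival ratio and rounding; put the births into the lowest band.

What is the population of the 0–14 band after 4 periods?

Call the groups 1 to 5, youngest first.
— Period 1 —
Births: 7000 × 0.235 = 1645
Group 2: 8400 × 0.968 = 8131
Group 3: 11500 × 0.984 = 11316
Group 4: 7000 × 0.959 = 6713
Group 5: 4800 × 0.954 = 4579
Giving 1645 / 8131 / 11316 / 6713 / 4579.
— Period 2 —
Births: 11316 × 0.235 = 2659
Group 2: 1645 × 0.968 = 1592
Group 3: 8131 × 0.984 = 8001
Group 4: 11316 × 0.959 = 10852
Group 5: 6713 × 0.954 = 6404
Giving 2659 / 1592 / 8001 / 10852 / 6404.
— Period 3 —
Births: 8001 × 0.235 = 1880
Group 2: 2659 × 0.968 = 2574
Group 3: 1592 × 0.984 = 1567
Group 4: 8001 × 0.959 = 7673
Group 5: 10852 × 0.954 = 10353
Giving 1880 / 2574 / 1567 / 7673 / 10353.
— Period 4 —
Births: 1567 × 0.235 = 368
Group 2: 1880 × 0.968 = 1820
Group 3: 2574 × 0.984 = 2533
Group 4: 1567 × 0.959 = 1503
Group 5: 7673 × 0.954 = 7320
Giving 368 / 1820 / 2533 / 1503 / 7320.

368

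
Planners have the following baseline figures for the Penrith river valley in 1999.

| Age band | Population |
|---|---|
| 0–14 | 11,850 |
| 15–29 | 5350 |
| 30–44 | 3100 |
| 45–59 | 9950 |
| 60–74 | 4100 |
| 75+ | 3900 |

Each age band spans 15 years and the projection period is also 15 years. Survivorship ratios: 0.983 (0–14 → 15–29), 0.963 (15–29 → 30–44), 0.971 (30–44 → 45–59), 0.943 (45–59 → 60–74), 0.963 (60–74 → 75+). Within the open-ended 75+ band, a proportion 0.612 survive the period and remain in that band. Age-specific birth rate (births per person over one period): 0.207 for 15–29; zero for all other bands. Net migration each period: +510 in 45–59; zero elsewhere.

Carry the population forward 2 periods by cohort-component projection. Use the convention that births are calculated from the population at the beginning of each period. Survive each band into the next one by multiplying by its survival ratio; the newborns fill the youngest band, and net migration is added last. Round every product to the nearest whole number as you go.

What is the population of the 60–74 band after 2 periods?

Let group 1 be 0–14 through group 6 = 75+.
Period 1.
Births: 5350 × 0.207 = 1107
Group 2: 11850 × 0.983 = 11649
Group 3: 5350 × 0.963 = 5152
Group 4: 3100 × 0.971 = 3010
Group 5: 9950 × 0.943 = 9383
Group 6: 4100 × 0.963 + 3900 × 0.612 = 3948 + 2387 = 6335
Net migration: Group 4 + 510 → 3520
Population now: 0–14=1107, 15–29=11649, 30–44=5152, 45–59=3520, 60–74=9383, 75+=6335
Period 2.
Births: 11649 × 0.207 = 2411
Group 2: 1107 × 0.983 = 1088
Group 3: 11649 × 0.963 = 11218
Group 4: 5152 × 0.971 = 5003
Group 5: 3520 × 0.943 = 3319
Group 6: 9383 × 0.963 + 6335 × 0.612 = 9036 + 3877 = 12913
Net migration: Group 4 + 510 → 5513
Population now: 0–14=2411, 15–29=1088, 30–44=11218, 45–59=5513, 60–74=3319, 75+=12913

3319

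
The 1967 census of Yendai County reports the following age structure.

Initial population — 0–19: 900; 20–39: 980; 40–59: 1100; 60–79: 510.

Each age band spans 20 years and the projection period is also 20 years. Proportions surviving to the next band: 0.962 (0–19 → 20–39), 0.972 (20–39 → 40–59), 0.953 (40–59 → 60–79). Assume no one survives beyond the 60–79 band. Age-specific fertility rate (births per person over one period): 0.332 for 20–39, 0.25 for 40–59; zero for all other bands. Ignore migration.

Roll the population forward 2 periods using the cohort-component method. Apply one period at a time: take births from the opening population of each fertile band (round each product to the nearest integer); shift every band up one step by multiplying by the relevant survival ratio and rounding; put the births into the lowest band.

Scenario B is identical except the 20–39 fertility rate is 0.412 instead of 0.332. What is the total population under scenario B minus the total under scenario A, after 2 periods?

(Bands numbered youngest = 1 to oldest = 4.)
Period 1:
Births: 980 × 0.332 = 325  |  1100 × 0.25 = 275 → total 600
Band 2: 900 × 0.962 = 866
Band 3: 980 × 0.972 = 953
Band 4: 1100 × 0.953 = 1048
Giving 600 / 866 / 953 / 1048.
Period 2:
Births: 866 × 0.332 = 288  |  953 × 0.25 = 238 → total 526
Band 2: 600 × 0.962 = 577
Band 3: 866 × 0.972 = 842
Band 4: 953 × 0.953 = 908
Giving 526 / 577 / 842 / 908.
Scenario A total after 2 periods: 2853
Scenario B projection —
Period 1:
Births: 980 × 0.412 = 404  |  1100 × 0.25 = 275 → total 679
Band 2: 900 × 0.962 = 866
Band 3: 980 × 0.972 = 953
Band 4: 1100 × 0.953 = 1048
Giving 679 / 866 / 953 / 1048.
Period 2:
Births: 866 × 0.412 = 357  |  953 × 0.25 = 238 → total 595
Band 2: 679 × 0.962 = 653
Band 3: 866 × 0.972 = 842
Band 4: 953 × 0.953 = 908
Giving 595 / 653 / 842 / 908.
Scenario B total after 2 periods: 2998
Difference B − A = 2998 − 2853 = 145

145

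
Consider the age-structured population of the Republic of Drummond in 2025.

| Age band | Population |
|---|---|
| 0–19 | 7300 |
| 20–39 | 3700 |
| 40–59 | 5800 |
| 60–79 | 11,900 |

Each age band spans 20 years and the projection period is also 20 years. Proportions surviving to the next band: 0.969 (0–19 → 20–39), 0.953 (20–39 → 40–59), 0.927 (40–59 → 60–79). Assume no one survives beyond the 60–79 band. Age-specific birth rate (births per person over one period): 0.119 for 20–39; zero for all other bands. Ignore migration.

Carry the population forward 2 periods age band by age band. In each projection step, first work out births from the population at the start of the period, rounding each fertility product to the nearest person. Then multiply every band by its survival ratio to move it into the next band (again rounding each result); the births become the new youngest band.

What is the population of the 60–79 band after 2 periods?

3269

Period 1.
Births: 3700 × 0.119 = 440
20–39: 7300 × 0.969 = 7074
40–59: 3700 × 0.953 = 3526
60–79: 5800 × 0.927 = 5377
Population now: 0–19=440, 20–39=7074, 40–59=3526, 60–79=5377
Period 2.
Births: 7074 × 0.119 = 842
20–39: 440 × 0.969 = 426
40–59: 7074 × 0.953 = 6742
60–79: 3526 × 0.927 = 3269
Population now: 0–19=842, 20–39=426, 40–59=6742, 60–79=3269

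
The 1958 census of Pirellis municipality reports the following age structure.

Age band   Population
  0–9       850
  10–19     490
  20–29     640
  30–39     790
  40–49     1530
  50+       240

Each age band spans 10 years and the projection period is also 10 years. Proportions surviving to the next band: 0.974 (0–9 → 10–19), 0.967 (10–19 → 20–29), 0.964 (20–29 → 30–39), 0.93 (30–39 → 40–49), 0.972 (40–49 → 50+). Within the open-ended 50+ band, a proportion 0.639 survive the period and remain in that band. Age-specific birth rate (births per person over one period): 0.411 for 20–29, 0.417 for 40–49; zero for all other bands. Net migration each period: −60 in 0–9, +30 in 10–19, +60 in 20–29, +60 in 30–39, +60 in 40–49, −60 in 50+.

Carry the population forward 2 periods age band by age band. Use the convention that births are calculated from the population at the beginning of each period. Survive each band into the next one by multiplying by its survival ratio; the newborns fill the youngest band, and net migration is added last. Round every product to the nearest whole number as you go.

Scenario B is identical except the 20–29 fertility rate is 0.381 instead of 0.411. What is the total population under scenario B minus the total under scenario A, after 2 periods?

Call the bands 1 to 6, youngest first.
After projecting period 1:
Births: 640 × 0.411 = 263, 1530 × 0.417 = 638 → total 901
Band 2: 850 × 0.974 = 828
Band 3: 490 × 0.967 = 474
Band 4: 640 × 0.964 = 617
Band 5: 790 × 0.93 = 735
Band 6: 1530 × 0.972 + 240 × 0.639 = 1487 + 153 = 1640
Net migration: Band 1 − 60 → 841; Band 2 + 30 → 858; Band 3 + 60 → 534; Band 4 + 60 → 677; Band 5 + 60 → 795; Band 6 − 60 → 1580
Giving 841 / 858 / 534 / 677 / 795 / 1580.
After projecting period 2:
Births: 534 × 0.411 = 219, 795 × 0.417 = 332 → total 551
Band 2: 841 × 0.974 = 819
Band 3: 858 × 0.967 = 830
Band 4: 534 × 0.964 = 515
Band 5: 677 × 0.93 = 630
Band 6: 795 × 0.972 + 1580 × 0.639 = 773 + 1010 = 1783
Net migration: Band 1 − 60 → 491; Band 2 + 30 → 849; Band 3 + 60 → 890; Band 4 + 60 → 575; Band 5 + 60 → 690; Band 6 − 60 → 1723
Giving 491 / 849 / 890 / 575 / 690 / 1723.
Scenario A total after 2 periods: 5218
Scenario B projection —
After projecting period 1:
Births: 640 × 0.381 = 244, 1530 × 0.417 = 638 → total 882
Band 2: 850 × 0.974 = 828
Band 3: 490 × 0.967 = 474
Band 4: 640 × 0.964 = 617
Band 5: 790 × 0.93 = 735
Band 6: 1530 × 0.972 + 240 × 0.639 = 1487 + 153 = 1640
Net migration: Band 1 − 60 → 822; Band 2 + 30 → 858; Band 3 + 60 → 534; Band 4 + 60 → 677; Band 5 + 60 → 795; Band 6 − 60 → 1580
Giving 822 / 858 / 534 / 677 / 795 / 1580.
After projecting period 2:
Births: 534 × 0.381 = 203, 795 × 0.417 = 332 → total 535
Band 2: 822 × 0.974 = 801
Band 3: 858 × 0.967 = 830
Band 4: 534 × 0.964 = 515
Band 5: 677 × 0.93 = 630
Band 6: 795 × 0.972 + 1580 × 0.639 = 773 + 1010 = 1783
Net migration: Band 1 − 60 → 475; Band 2 + 30 → 831; Band 3 + 60 → 890; Band 4 + 60 → 575; Band 5 + 60 → 690; Band 6 − 60 → 1723
Giving 475 / 831 / 890 / 575 / 690 / 1723.
Scenario B total after 2 periods: 5184
Difference B − A = 5184 − 5218 = -34

-34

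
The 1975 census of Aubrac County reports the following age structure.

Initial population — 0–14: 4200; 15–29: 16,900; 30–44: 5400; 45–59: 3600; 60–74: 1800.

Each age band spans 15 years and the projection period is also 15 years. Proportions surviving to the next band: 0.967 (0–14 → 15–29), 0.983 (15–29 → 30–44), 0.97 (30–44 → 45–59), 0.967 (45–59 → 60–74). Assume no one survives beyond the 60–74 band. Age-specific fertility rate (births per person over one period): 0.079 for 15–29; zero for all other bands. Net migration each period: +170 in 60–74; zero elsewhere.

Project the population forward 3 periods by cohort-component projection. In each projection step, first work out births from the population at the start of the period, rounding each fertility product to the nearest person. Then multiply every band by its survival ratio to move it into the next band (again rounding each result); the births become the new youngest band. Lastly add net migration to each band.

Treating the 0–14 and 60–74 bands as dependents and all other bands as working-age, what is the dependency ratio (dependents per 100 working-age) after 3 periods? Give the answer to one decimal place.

290.9

Let group 1 be 0–14 through group 5 = 60–74.
— Period 1 —
Births: 16900 × 0.079 = 1335
Group 2: 4200 × 0.967 = 4061
Group 3: 16900 × 0.983 = 16613
Group 4: 5400 × 0.97 = 5238
Group 5: 3600 × 0.967 = 3481
Net migration: Group 5 + 170 → 3651
Population now: 0–14=1335, 15–29=4061, 30–44=16613, 45–59=5238, 60–74=3651
— Period 2 —
Births: 4061 × 0.079 = 321
Group 2: 1335 × 0.967 = 1291
Group 3: 4061 × 0.983 = 3992
Group 4: 16613 × 0.97 = 16115
Group 5: 5238 × 0.967 = 5065
Net migration: Group 5 + 170 → 5235
Population now: 0–14=321, 15–29=1291, 30–44=3992, 45–59=16115, 60–74=5235
— Period 3 —
Births: 1291 × 0.079 = 102
Group 2: 321 × 0.967 = 310
Group 3: 1291 × 0.983 = 1269
Group 4: 3992 × 0.97 = 3872
Group 5: 16115 × 0.967 = 15583
Net migration: Group 5 + 170 → 15753
Population now: 0–14=102, 15–29=310, 30–44=1269, 45–59=3872, 60–74=15753
Dependents (band 0–14 + band 60–74) = 102 + 15753 = 15855; working-age = 5451; ratio = 15855/5451 × 100 = 290.9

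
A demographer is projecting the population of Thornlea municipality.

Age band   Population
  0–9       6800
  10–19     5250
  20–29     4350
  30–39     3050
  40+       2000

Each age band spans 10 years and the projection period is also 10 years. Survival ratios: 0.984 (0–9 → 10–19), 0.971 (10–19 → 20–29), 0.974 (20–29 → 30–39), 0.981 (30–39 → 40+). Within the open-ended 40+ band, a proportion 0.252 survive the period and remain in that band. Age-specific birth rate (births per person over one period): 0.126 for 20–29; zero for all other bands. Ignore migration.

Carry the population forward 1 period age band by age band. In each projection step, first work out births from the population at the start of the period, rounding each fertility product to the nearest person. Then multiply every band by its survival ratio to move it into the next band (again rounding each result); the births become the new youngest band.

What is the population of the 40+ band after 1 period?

[period 1]
Births: 4350 * 0.126 = 548
10–19: 6800 * 0.984 = 6691
20–29: 5250 * 0.971 = 5098
30–39: 4350 * 0.974 = 4237
40+: 3050 * 0.981 + 2000 * 0.252 = 2992 + 504 = 3496
Giving 548 / 6691 / 5098 / 4237 / 3496.

3496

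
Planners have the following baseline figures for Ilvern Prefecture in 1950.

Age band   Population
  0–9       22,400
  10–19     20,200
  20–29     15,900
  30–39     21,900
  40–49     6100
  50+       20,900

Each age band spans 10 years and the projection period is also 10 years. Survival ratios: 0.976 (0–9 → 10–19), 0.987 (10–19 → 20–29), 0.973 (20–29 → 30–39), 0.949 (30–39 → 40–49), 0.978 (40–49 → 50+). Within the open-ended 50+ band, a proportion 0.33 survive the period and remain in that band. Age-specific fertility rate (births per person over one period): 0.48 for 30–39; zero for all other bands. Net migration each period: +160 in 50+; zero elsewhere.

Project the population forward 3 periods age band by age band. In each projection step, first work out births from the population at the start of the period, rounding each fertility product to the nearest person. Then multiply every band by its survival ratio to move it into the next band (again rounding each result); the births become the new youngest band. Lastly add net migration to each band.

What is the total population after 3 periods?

Call the bands 1 to 6, youngest first.
After projecting period 1:
Births: 21900 × 0.48 = 10512
Band 2: 22400 × 0.976 = 21862
Band 3: 20200 × 0.987 = 19937
Band 4: 15900 × 0.973 = 15471
Band 5: 21900 × 0.949 = 20783
Band 6: 6100 × 0.978 + 20900 × 0.33 = 5966 + 6897 = 12863
Net migration: Band 6 + 160 → 13023
→ [10512, 21862, 19937, 15471, 20783, 13023]
After projecting period 2:
Births: 15471 × 0.48 = 7426
Band 2: 10512 × 0.976 = 10260
Band 3: 21862 × 0.987 = 21578
Band 4: 19937 × 0.973 = 19399
Band 5: 15471 × 0.949 = 14682
Band 6: 20783 × 0.978 + 13023 × 0.33 = 20326 + 4298 = 24624
Net migration: Band 6 + 160 → 24784
→ [7426, 10260, 21578, 19399, 14682, 24784]
After projecting period 3:
Births: 19399 × 0.48 = 9312
Band 2: 7426 × 0.976 = 7248
Band 3: 10260 × 0.987 = 10127
Band 4: 21578 × 0.973 = 20995
Band 5: 19399 × 0.949 = 18410
Band 6: 14682 × 0.978 + 24784 × 0.33 = 14359 + 8179 = 22538
Net migration: Band 6 + 160 → 22698
→ [9312, 7248, 10127, 20995, 18410, 22698]
Total after period 3: 9312 + 7248 + 10127 + 20995 + 18410 + 22698 = 88790

88790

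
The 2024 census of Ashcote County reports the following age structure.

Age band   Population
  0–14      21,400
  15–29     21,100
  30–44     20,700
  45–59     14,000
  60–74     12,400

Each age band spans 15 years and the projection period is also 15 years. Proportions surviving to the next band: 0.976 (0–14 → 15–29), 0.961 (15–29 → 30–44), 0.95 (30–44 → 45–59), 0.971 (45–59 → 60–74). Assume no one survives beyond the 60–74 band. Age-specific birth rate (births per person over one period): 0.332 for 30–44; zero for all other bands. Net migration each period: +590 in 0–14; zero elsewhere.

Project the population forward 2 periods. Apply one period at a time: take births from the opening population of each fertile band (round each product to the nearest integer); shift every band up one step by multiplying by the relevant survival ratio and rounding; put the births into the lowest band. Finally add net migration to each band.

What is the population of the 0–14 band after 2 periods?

7322

(Bands numbered youngest = 1 to oldest = 5.)
Period 1:
Births: 20700 * 0.332 = 6872
Band 2: 21400 * 0.976 = 20886
Band 3: 21100 * 0.961 = 20277
Band 4: 20700 * 0.95 = 19665
Band 5: 14000 * 0.971 = 13594
Net migration: Band 1 + 590 → 7462
Giving 7462 / 20886 / 20277 / 19665 / 13594.
Period 2:
Births: 20277 * 0.332 = 6732
Band 2: 7462 * 0.976 = 7283
Band 3: 20886 * 0.961 = 20071
Band 4: 20277 * 0.95 = 19263
Band 5: 19665 * 0.971 = 19095
Net migration: Band 1 + 590 → 7322
Giving 7322 / 7283 / 20071 / 19263 / 19095.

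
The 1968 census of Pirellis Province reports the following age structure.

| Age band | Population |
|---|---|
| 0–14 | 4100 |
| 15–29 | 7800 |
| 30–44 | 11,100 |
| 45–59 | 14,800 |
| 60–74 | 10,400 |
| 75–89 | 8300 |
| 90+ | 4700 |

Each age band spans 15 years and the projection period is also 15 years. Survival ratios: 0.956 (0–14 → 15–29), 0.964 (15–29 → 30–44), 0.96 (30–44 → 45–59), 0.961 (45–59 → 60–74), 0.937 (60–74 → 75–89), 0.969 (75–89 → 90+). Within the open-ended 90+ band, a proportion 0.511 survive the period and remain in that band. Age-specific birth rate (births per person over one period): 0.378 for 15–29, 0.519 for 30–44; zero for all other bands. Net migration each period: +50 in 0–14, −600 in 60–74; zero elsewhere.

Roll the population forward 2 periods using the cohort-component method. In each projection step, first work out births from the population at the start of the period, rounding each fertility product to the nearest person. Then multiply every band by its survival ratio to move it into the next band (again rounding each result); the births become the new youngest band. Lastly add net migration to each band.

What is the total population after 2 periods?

61990

Numbering the groups 1..7 from youngest to oldest:
Period 1.
Births: 7800 × 0.378 = 2948, 11100 × 0.519 = 5761 → total 8709
Group 2: 4100 × 0.956 = 3920
Group 3: 7800 × 0.964 = 7519
Group 4: 11100 × 0.96 = 10656
Group 5: 14800 × 0.961 = 14223
Group 6: 10400 × 0.937 = 9745
Group 7: 8300 × 0.969 + 4700 × 0.511 = 8043 + 2402 = 10445
Net migration: Group 1 + 50 → 8759; Group 5 − 600 → 13623
Giving 8759 / 3920 / 7519 / 10656 / 13623 / 9745 / 10445.
Period 2.
Births: 3920 × 0.378 = 1482, 7519 × 0.519 = 3902 → total 5384
Group 2: 8759 × 0.956 = 8374
Group 3: 3920 × 0.964 = 3779
Group 4: 7519 × 0.96 = 7218
Group 5: 10656 × 0.961 = 10240
Group 6: 13623 × 0.937 = 12765
Group 7: 9745 × 0.969 + 10445 × 0.511 = 9443 + 5337 = 14780
Net migration: Group 1 + 50 → 5434; Group 5 − 600 → 9640
Giving 5434 / 8374 / 3779 / 7218 / 9640 / 12765 / 14780.
Total after period 2: 5434 + 8374 + 3779 + 7218 + 9640 + 12765 + 14780 = 61990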